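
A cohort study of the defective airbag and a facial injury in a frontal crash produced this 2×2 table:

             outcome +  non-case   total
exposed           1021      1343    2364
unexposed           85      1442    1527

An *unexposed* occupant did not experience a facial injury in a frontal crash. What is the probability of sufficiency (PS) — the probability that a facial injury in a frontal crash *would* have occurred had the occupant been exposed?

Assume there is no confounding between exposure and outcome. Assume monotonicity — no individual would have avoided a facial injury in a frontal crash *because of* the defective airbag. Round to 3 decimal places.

p₁ = P(outcome | exposed) = 1021/2364 = 0.4319
p₀ = P(outcome | unexposed) = 85/1527 = 0.055665
Under exogeneity and monotonicity, PS = (p₁ − p₀) / (1 − p₀).
PS = (0.4319 − 0.055665) / (1 − 0.055665) = 0.37623 / 0.94434 ≈ 0.3984

PS ≈ 0.398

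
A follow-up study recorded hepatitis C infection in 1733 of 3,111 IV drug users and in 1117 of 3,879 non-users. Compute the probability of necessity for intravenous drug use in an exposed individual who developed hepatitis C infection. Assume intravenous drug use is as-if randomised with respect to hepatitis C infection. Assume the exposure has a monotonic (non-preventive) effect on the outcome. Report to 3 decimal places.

PN ≈ 0.483

p₁ = P(outcome | exposed) = 1733/3111 = 0.55706
p₀ = P(outcome | unexposed) = 1117/3879 = 0.28796
Under exogeneity and monotonicity, PN = (p₁ − p₀) / p₁.
PN = (0.55706 − 0.28796) / 0.55706 = 0.26909 / 0.55706 ≈ 0.4831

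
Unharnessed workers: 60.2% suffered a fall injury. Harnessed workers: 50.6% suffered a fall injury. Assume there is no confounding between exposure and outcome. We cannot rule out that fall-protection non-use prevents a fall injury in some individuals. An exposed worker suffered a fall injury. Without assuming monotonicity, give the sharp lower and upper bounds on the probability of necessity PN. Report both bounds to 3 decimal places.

p₁ = 0.602, p₀ = 0.506.
Under exogeneity alone the bounds on PN are max{0,(p₁−p₀)/p₁} ≤ PN ≤ min{1,(1−p₀)/p₁}.
  lower = (p₁ − p₀)/p₁ = 0.096 / 0.602 ≈ 0.1595
  upper = min{1, (1 − p₀)/p₁} = 0.494 / 0.602 ≈ 0.8206

0.159 ≤ PN ≤ 0.821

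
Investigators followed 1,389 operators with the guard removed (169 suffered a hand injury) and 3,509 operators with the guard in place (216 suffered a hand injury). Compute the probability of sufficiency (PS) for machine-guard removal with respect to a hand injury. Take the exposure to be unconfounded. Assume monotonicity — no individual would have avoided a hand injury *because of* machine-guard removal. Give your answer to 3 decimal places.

PS ≈ 0.064

p₁ = P(outcome | exposed) = 169/1389 = 0.12167
p₀ = P(outcome | unexposed) = 216/3509 = 0.061556
Under exogeneity and monotonicity, PS = (p₁ − p₀) / (1 − p₀).
PS = (0.12167 − 0.061556) / (1 − 0.061556) = 0.060114 / 0.93844 ≈ 0.0641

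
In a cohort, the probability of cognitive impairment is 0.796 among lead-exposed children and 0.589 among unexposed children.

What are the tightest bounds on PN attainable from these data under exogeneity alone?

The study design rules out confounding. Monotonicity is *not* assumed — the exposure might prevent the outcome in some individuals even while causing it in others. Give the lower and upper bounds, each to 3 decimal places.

0.260 ≤ PN ≤ 0.516

Let p₁ = 0.796, p₀ = 0.589.
Under exogeneity alone the bounds on PN are max{0,(p₁−p₀)/p₁} ≤ PN ≤ min{1,(1−p₀)/p₁}.
  lower = (p₁ − p₀)/p₁ = 0.207 / 0.796 ≈ 0.2601
  upper = min{1, (1 − p₀)/p₁} = 0.411 / 0.796 ≈ 0.5163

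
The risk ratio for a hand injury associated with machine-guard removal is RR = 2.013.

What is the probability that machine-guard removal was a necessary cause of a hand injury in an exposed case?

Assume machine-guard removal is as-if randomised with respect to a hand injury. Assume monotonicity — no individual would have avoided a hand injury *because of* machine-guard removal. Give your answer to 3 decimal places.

PN ≈ 0.503

Under exogeneity and monotonicity, PN = (RR − 1) / RR = 1 − 1/RR.
PN = (2.013 − 1) / 2.013 = 1.013 / 2.013 ≈ 0.5032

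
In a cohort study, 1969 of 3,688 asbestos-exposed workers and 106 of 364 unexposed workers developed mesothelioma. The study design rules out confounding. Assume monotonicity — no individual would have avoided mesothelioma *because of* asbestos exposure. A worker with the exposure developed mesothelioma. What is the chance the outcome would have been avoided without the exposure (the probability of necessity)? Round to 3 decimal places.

PN ≈ 0.455

p₁ = P(outcome | exposed) = 1969/3688 = 0.53389
p₀ = P(outcome | unexposed) = 106/364 = 0.29121
Under exogeneity and monotonicity, PN = (p₁ − p₀) / p₁.
PN = (0.53389 − 0.29121) / 0.53389 = 0.24268 / 0.53389 ≈ 0.4546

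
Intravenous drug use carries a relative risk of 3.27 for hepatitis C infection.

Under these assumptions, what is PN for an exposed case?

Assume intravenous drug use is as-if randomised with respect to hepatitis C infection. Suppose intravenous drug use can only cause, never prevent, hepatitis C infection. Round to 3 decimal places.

PN ≈ 0.694

Under exogeneity and monotonicity, PN = (RR − 1) / RR = 1 − 1/RR.
PN = (3.27 − 1) / 3.27 = 2.27 / 3.27 ≈ 0.6942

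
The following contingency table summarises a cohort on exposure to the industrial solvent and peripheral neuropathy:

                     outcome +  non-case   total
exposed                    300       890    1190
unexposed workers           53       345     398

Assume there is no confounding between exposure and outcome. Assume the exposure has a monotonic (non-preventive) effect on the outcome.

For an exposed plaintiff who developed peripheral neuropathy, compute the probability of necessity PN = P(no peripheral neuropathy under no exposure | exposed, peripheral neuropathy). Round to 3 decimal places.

p₁ = P(outcome | exposed) = 300/1190 = 0.2521
p₀ = P(outcome | unexposed) = 53/398 = 0.13317
Under exogeneity and monotonicity, PN = (p₁ − p₀) / p₁.
PN = (0.2521 − 0.13317) / 0.2521 = 0.11894 / 0.2521 ≈ 0.4718

PN ≈ 0.472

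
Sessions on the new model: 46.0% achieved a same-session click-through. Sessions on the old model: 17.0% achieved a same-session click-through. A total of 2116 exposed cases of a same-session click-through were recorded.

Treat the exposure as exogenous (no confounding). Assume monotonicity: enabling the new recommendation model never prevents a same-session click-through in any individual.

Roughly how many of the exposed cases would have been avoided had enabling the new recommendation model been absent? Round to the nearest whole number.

p₁ = 0.46, p₀ = 0.17.
PN = (p₁ − p₀)/p₁ = (0.46 − 0.17) / 0.46 ≈ 0.63043.
Attributable cases ≈ PN × (exposed cases) = 0.63043 × 2116 ≈ 1334.00.

about 1334 cases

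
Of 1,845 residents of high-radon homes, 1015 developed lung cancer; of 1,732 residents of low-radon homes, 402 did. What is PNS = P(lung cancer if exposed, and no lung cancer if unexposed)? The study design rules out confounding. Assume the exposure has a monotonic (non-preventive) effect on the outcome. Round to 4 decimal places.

PNS ≈ 0.3180

p₁ = P(outcome | exposed) = 1015/1845 = 0.55014
p₀ = P(outcome | unexposed) = 402/1732 = 0.2321
Under exogeneity and monotonicity, PNS = p₁ − p₀.
PNS = 0.55014 − 0.2321 = 0.31803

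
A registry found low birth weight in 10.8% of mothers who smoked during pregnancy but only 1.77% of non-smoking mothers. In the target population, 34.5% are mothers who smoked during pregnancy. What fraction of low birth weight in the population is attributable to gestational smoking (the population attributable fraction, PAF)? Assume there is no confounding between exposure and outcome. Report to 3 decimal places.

PAF ≈ 0.638

p₁ = 0.108, p₀ = 0.0177.
Overall risk P(Y=1) = π·p₁ + (1−π)·p₀ = 0.345×0.108 + 0.655×0.0177 = 0.048854.
Under exogeneity, PAF = [P(Y=1) − p₀] / P(Y=1).
PAF = (0.048854 − 0.0177) / 0.048854 ≈ 0.6377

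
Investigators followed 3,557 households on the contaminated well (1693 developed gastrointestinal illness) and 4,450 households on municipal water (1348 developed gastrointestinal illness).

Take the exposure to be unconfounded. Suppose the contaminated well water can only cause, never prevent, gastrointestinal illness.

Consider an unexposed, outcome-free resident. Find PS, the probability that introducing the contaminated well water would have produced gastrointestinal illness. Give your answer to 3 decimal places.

p₁ = P(outcome | exposed) = 1693/3557 = 0.47596
p₀ = P(outcome | unexposed) = 1348/4450 = 0.30292
Under exogeneity and monotonicity, PS = (p₁ − p₀) / (1 − p₀).
PS = (0.47596 − 0.30292) / (1 − 0.30292) = 0.17304 / 0.69708 ≈ 0.2482

PS ≈ 0.248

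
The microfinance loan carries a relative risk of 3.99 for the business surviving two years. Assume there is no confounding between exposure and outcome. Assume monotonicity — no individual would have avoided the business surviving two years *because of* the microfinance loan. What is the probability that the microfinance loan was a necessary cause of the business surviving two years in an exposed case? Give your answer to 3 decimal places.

PN ≈ 0.749

Under exogeneity and monotonicity, PN = (RR − 1) / RR = 1 − 1/RR.
PN = (3.99 − 1) / 3.99 = 2.99 / 3.99 ≈ 0.7494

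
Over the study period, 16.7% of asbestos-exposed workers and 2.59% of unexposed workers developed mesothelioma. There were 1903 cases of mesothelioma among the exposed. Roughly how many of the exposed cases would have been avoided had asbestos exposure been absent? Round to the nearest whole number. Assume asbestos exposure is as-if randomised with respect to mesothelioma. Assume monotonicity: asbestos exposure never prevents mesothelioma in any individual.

p₁ = 0.167, p₀ = 0.0259.
PN = (p₁ − p₀)/p₁ = (0.167 − 0.0259) / 0.167 ≈ 0.84491.
Attributable cases ≈ PN × (exposed cases) = 0.84491 × 1903 ≈ 1607.86.

about 1608 cases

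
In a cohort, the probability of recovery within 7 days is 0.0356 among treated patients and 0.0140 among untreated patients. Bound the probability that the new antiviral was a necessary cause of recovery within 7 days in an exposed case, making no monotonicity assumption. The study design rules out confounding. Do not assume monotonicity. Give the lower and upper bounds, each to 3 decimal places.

Let p₁ = 0.0356, p₀ = 0.014.
Under exogeneity alone the bounds on PN are max{0,(p₁−p₀)/p₁} ≤ PN ≤ min{1,(1−p₀)/p₁}.
  lower = (p₁ − p₀)/p₁ = 0.0216 / 0.0356 ≈ 0.6067
  upper = min{1, (1 − p₀)/p₁} = 0.986 / 0.0356 ≈ 27.6966 → capped at 1

0.607 ≤ PN ≤ 1.000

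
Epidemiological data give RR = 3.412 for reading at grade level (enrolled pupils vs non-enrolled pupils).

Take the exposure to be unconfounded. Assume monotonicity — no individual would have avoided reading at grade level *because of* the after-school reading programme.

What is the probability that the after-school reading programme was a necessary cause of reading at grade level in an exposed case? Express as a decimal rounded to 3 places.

Under exogeneity and monotonicity, PN = (RR − 1) / RR = 1 − 1/RR.
PN = (3.412 − 1) / 3.412 = 2.412 / 3.412 ≈ 0.7069

PN ≈ 0.707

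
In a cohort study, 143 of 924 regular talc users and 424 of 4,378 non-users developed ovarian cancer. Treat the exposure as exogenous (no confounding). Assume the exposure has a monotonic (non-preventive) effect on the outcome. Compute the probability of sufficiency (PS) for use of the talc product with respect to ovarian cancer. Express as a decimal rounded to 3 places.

p₁ = P(outcome | exposed) = 143/924 = 0.15476
p₀ = P(outcome | unexposed) = 424/4378 = 0.096848
Under exogeneity and monotonicity, PS = (p₁ − p₀) / (1 − p₀).
PS = (0.15476 − 0.096848) / (1 − 0.096848) = 0.057914 / 0.90315 ≈ 0.0641

PS ≈ 0.064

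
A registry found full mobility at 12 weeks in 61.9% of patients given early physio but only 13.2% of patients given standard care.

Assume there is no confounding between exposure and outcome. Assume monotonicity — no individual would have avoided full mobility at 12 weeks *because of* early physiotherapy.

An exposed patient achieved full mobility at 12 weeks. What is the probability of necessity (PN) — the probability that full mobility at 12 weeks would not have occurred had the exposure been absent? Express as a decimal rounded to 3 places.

p₁ = 0.619, p₀ = 0.132.
Under exogeneity and monotonicity, PN = (p₁ − p₀) / p₁.
PN = (0.619 − 0.132) / 0.619 = 0.487 / 0.619 ≈ 0.7868

PN ≈ 0.787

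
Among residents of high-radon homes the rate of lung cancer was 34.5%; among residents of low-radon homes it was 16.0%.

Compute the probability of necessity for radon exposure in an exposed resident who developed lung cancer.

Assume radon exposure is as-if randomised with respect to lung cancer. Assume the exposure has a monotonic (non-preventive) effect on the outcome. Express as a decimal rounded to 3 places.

p₁ = 0.345, p₀ = 0.16.
Under exogeneity and monotonicity, PN = (p₁ − p₀) / p₁.
PN = (0.345 − 0.16) / 0.345 = 0.185 / 0.345 ≈ 0.5362

PN ≈ 0.536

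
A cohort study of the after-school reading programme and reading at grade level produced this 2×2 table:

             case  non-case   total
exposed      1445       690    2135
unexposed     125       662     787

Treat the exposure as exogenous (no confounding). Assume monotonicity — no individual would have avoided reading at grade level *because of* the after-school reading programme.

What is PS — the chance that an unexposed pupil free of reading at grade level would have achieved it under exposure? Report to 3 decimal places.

p₁ = P(outcome | exposed) = 1445/2135 = 0.67681
p₀ = P(outcome | unexposed) = 125/787 = 0.15883
Under exogeneity and monotonicity, PS = (p₁ − p₀)/(1 − p₀).
PS = (0.67681 − 0.15883) / 0.84117 ≈ 0.6158

PS ≈ 0.616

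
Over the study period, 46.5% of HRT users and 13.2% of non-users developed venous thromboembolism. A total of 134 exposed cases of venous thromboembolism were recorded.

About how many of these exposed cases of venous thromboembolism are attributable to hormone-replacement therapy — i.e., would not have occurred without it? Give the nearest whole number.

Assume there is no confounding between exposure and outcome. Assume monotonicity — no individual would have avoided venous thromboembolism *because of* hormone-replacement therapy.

about 96 cases

p₁ = 0.465, p₀ = 0.132.
PN = (p₁ − p₀)/p₁ = (0.465 − 0.132) / 0.465 ≈ 0.71613.
Attributable cases ≈ PN × (exposed cases) = 0.71613 × 134 ≈ 95.96.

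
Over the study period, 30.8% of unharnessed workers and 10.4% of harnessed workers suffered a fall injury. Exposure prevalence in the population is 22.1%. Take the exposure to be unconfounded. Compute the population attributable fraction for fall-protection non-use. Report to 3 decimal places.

p₁ = 0.308, p₀ = 0.104.
Overall risk P(Y=1) = π·p₁ + (1−π)·p₀ = 0.221×0.308 + 0.779×0.104 = 0.14908.
Under exogeneity, PAF = [P(Y=1) − p₀] / P(Y=1).
PAF = (0.14908 − 0.104) / 0.14908 ≈ 0.3024

PAF ≈ 0.302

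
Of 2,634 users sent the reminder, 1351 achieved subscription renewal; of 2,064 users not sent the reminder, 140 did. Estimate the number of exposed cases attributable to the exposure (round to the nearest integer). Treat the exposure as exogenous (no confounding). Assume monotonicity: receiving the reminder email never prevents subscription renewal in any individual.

p₁ = P(outcome | exposed) = 1351/2634 = 0.51291
p₀ = P(outcome | unexposed) = 140/2064 = 0.067829
PN = (p₁ − p₀)/p₁ = (0.51291 − 0.067829) / 0.51291 ≈ 0.86776.
Attributable cases ≈ PN × (exposed cases) = 0.86776 × 1351 ≈ 1172.34.

about 1172 cases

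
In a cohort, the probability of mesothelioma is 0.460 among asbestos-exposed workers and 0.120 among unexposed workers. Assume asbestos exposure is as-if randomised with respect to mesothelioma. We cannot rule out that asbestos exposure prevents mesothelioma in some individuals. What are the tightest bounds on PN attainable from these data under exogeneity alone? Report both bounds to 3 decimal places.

Let p₁ = 0.46, p₀ = 0.12.
Under exogeneity alone the bounds on PN are max{0,(p₁−p₀)/p₁} ≤ PN ≤ min{1,(1−p₀)/p₁}.
  lower = (p₁ − p₀)/p₁ = 0.34 / 0.46 ≈ 0.7391
  upper = min{1, (1 − p₀)/p₁} = 0.88 / 0.46 ≈ 1.9130 → capped at 1

0.739 ≤ PN ≤ 1.000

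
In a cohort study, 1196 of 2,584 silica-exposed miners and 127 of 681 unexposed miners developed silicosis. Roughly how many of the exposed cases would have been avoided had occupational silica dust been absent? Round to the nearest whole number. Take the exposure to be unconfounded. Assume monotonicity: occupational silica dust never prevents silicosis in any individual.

p₁ = P(outcome | exposed) = 1196/2584 = 0.46285
p₀ = P(outcome | unexposed) = 127/681 = 0.18649
PN = (p₁ − p₀)/p₁ = (0.46285 − 0.18649) / 0.46285 ≈ 0.59708.
Attributable cases ≈ PN × (exposed cases) = 0.59708 × 1196 ≈ 714.11.

about 714 cases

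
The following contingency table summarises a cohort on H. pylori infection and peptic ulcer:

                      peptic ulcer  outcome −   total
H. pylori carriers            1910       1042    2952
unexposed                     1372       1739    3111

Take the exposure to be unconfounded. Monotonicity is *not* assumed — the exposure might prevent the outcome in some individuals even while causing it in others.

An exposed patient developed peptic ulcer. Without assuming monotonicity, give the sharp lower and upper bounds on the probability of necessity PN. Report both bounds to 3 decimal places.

p₁ = P(outcome | exposed) = 1910/2952 = 0.64702
p₀ = P(outcome | unexposed) = 1372/3111 = 0.44102
Under exogeneity alone the bounds on PN are max{0,(p₁−p₀)/p₁} ≤ PN ≤ min{1,(1−p₀)/p₁}.
  lower = (p₁ − p₀)/p₁ = 0.206 / 0.64702 ≈ 0.3184
  upper = min{1, (1 − p₀)/p₁} = 0.55898 / 0.64702 ≈ 0.8639

0.318 ≤ PN ≤ 0.864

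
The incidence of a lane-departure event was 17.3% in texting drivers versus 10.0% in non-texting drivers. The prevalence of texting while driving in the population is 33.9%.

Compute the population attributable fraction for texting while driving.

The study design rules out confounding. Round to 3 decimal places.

PAF ≈ 0.198

p₁ = 0.173, p₀ = 0.1.
Overall risk P(Y=1) = π·p₁ + (1−π)·p₀ = 0.339×0.173 + 0.661×0.1 = 0.12475.
Under exogeneity, PAF = [P(Y=1) − p₀] / P(Y=1).
PAF = (0.12475 − 0.1) / 0.12475 ≈ 0.1984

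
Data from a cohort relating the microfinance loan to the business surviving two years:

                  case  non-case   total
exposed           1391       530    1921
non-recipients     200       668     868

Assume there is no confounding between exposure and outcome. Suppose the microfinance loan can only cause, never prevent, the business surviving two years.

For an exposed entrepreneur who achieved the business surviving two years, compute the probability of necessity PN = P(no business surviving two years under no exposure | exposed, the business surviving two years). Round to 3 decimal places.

p₁ = P(outcome | exposed) = 1391/1921 = 0.7241
p₀ = P(outcome | unexposed) = 200/868 = 0.23041
Under exogeneity and monotonicity, PN = (p₁ − p₀) / p₁.
PN = (0.7241 − 0.23041) / 0.7241 = 0.49369 / 0.7241 ≈ 0.6818

PN ≈ 0.682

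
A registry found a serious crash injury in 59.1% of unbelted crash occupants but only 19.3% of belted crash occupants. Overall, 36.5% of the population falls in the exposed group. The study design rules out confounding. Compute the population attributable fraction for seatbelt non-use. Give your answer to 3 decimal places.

PAF ≈ 0.429

p₁ = 0.591, p₀ = 0.193.
Overall risk P(Y=1) = π·p₁ + (1−π)·p₀ = 0.365×0.591 + 0.635×0.193 = 0.33827.
Under exogeneity, PAF = [P(Y=1) − p₀] / P(Y=1).
PAF = (0.33827 − 0.193) / 0.33827 ≈ 0.4294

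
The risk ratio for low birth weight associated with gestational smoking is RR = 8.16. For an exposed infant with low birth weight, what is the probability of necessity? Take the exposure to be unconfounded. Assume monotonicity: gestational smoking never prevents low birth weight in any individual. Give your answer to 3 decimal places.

PN ≈ 0.877

Under exogeneity and monotonicity, PN = (RR − 1) / RR = 1 − 1/RR.
PN = (8.16 − 1) / 8.16 = 7.16 / 8.16 ≈ 0.8775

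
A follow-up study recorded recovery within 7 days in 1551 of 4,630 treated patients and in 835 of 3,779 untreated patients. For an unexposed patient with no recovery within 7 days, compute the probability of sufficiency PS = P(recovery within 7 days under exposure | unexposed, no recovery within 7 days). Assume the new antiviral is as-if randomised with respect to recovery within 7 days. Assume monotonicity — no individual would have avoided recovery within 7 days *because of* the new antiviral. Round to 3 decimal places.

PS ≈ 0.146

p₁ = P(outcome | exposed) = 1551/4630 = 0.33499
p₀ = P(outcome | unexposed) = 835/3779 = 0.22096
Under exogeneity and monotonicity, PS = (p₁ − p₀) / (1 − p₀).
PS = (0.33499 − 0.22096) / (1 − 0.22096) = 0.11403 / 0.77904 ≈ 0.1464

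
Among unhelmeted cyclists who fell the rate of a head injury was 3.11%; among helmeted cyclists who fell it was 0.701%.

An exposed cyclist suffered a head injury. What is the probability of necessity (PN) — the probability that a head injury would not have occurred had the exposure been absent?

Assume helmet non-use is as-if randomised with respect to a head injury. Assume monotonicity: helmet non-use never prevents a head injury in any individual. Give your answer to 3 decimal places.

p₁ = 0.0311, p₀ = 0.00701.
Under exogeneity and monotonicity, PN = (p₁ − p₀) / p₁.
PN = (0.0311 − 0.00701) / 0.0311 = 0.02409 / 0.0311 ≈ 0.7746

PN ≈ 0.775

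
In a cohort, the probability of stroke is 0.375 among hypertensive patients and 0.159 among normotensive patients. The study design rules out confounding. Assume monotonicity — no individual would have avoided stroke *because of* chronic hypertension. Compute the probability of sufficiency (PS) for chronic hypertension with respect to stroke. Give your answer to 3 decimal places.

PS ≈ 0.257

Let p₁ = 0.375, p₀ = 0.159.
Under exogeneity and monotonicity, PS = (p₁ − p₀) / (1 − p₀).
PS = (0.375 − 0.159) / (1 − 0.159) = 0.216 / 0.841 ≈ 0.2568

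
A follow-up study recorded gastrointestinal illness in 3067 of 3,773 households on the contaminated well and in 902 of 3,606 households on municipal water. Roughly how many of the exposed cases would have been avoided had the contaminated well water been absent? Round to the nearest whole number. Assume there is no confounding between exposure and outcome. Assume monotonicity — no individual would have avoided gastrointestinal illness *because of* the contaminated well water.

p₁ = P(outcome | exposed) = 3067/3773 = 0.81288
p₀ = P(outcome | unexposed) = 902/3606 = 0.25014
PN = (p₁ − p₀)/p₁ = (0.81288 − 0.25014) / 0.81288 ≈ 0.69228.
Attributable cases ≈ PN × (exposed cases) = 0.69228 × 3067 ≈ 2123.23.

about 2123 cases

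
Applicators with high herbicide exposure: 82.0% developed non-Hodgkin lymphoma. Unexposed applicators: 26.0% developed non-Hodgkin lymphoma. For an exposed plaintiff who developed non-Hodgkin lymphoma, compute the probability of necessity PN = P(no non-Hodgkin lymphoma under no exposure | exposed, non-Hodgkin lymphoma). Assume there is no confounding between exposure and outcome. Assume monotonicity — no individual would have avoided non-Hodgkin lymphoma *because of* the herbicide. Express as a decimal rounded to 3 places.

p₁ = 0.82, p₀ = 0.26.
Under exogeneity and monotonicity, PN = (p₁ − p₀) / p₁.
PN = (0.82 − 0.26) / 0.82 = 0.56 / 0.82 ≈ 0.6829

PN ≈ 0.683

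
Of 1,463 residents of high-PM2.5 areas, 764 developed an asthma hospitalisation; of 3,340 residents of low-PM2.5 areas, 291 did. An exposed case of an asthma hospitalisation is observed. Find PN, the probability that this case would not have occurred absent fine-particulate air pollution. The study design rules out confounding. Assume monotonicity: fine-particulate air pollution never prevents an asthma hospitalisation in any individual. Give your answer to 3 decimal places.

PN ≈ 0.833

p₁ = P(outcome | exposed) = 764/1463 = 0.52221
p₀ = P(outcome | unexposed) = 291/3340 = 0.087126
Under exogeneity and monotonicity, PN = (p₁ − p₀) / p₁.
PN = (0.52221 − 0.087126) / 0.52221 = 0.43509 / 0.52221 ≈ 0.8332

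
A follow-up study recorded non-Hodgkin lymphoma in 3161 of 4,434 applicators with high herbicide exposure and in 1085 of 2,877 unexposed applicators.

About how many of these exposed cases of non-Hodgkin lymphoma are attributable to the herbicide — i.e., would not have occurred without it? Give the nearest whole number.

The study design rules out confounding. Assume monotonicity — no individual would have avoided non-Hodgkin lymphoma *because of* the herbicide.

p₁ = P(outcome | exposed) = 3161/4434 = 0.7129
p₀ = P(outcome | unexposed) = 1085/2877 = 0.37713
PN = (p₁ − p₀)/p₁ = (0.7129 − 0.37713) / 0.7129 ≈ 0.47099.
Attributable cases ≈ PN × (exposed cases) = 0.47099 × 3161 ≈ 1488.81.

about 1489 cases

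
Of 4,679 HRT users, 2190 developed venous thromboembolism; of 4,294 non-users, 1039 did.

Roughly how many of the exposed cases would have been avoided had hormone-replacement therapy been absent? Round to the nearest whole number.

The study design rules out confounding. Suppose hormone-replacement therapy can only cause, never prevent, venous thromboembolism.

about 1058 cases

p₁ = P(outcome | exposed) = 2190/4679 = 0.46805
p₀ = P(outcome | unexposed) = 1039/4294 = 0.24197
PN = (p₁ − p₀)/p₁ = (0.46805 − 0.24197) / 0.46805 ≈ 0.48303.
Attributable cases ≈ PN × (exposed cases) = 0.48303 × 2190 ≈ 1057.84.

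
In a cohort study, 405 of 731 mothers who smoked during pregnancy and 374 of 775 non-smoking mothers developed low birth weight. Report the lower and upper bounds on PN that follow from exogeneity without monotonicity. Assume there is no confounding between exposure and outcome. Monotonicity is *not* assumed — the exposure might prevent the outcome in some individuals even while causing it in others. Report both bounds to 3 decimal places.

0.129 ≤ PN ≤ 0.934

p₁ = P(outcome | exposed) = 405/731 = 0.55404
p₀ = P(outcome | unexposed) = 374/775 = 0.48258
Under exogeneity alone the bounds on PN are max{0,(p₁−p₀)/p₁} ≤ PN ≤ min{1,(1−p₀)/p₁}.
  lower = (p₁ − p₀)/p₁ = 0.071455 / 0.55404 ≈ 0.1290
  upper = min{1, (1 − p₀)/p₁} = 0.51742 / 0.55404 ≈ 0.9339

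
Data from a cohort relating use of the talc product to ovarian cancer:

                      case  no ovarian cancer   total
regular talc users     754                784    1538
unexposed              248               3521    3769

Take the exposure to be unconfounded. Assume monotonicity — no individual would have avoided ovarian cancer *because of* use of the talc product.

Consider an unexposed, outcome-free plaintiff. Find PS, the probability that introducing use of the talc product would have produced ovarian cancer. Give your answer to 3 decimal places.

PS ≈ 0.454

p₁ = P(outcome | exposed) = 754/1538 = 0.49025
p₀ = P(outcome | unexposed) = 248/3769 = 0.0658
Under exogeneity and monotonicity, PS = (p₁ − p₀)/(1 − p₀).
PS = (0.49025 − 0.0658) / 0.9342 ≈ 0.4543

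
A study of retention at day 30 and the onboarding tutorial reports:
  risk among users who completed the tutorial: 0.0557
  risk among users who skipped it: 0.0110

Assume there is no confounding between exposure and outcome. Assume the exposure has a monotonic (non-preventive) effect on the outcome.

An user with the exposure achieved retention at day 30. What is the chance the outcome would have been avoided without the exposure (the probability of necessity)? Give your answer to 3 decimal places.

PN ≈ 0.803

Let p₁ = 0.0557, p₀ = 0.011.
Under exogeneity and monotonicity, PN = (p₁ − p₀) / p₁.
PN = (0.0557 − 0.011) / 0.0557 = 0.0447 / 0.0557 ≈ 0.8025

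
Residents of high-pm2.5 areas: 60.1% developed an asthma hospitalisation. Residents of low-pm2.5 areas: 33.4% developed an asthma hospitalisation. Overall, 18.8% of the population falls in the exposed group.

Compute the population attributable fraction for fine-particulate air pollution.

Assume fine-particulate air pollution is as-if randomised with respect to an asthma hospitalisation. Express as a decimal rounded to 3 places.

PAF ≈ 0.131

p₁ = 0.601, p₀ = 0.334.
Overall risk P(Y=1) = π·p₁ + (1−π)·p₀ = 0.188×0.601 + 0.812×0.334 = 0.3842.
Under exogeneity, PAF = [P(Y=1) − p₀] / P(Y=1).
PAF = (0.3842 − 0.334) / 0.3842 ≈ 0.1307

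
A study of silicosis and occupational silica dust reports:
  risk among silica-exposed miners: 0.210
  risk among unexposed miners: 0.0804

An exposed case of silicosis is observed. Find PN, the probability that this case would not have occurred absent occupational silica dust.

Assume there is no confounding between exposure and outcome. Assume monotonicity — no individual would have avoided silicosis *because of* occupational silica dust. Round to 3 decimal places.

Let p₁ = 0.21, p₀ = 0.0804.
Under exogeneity and monotonicity, PN = (p₁ − p₀) / p₁.
PN = (0.21 − 0.0804) / 0.21 = 0.1296 / 0.21 ≈ 0.6171

PN ≈ 0.617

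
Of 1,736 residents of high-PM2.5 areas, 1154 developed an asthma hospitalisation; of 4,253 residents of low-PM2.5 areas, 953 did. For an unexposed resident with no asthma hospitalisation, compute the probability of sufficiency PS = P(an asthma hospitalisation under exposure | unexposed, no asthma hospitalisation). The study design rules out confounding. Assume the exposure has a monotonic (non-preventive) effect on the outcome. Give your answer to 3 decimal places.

p₁ = P(outcome | exposed) = 1154/1736 = 0.66475
p₀ = P(outcome | unexposed) = 953/4253 = 0.22408
Under exogeneity and monotonicity, PS = (p₁ − p₀) / (1 − p₀).
PS = (0.66475 − 0.22408) / (1 − 0.22408) = 0.44067 / 0.77592 ≈ 0.5679

PS ≈ 0.568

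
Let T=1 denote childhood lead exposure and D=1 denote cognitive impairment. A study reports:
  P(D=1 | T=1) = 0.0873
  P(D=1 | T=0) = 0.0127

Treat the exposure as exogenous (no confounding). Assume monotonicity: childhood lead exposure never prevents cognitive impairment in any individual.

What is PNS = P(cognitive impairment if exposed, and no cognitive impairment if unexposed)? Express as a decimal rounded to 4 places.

PNS ≈ 0.0746

Let p₁ = 0.0873, p₀ = 0.0127.
Under exogeneity and monotonicity, PNS = p₁ − p₀.
PNS = 0.0873 − 0.0127 = 0.0746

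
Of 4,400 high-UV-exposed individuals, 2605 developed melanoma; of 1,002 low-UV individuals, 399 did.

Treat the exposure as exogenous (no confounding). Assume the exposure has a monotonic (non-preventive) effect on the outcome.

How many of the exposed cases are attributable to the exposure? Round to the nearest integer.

p₁ = P(outcome | exposed) = 2605/4400 = 0.59205
p₀ = P(outcome | unexposed) = 399/1002 = 0.3982
PN = (p₁ − p₀)/p₁ = (0.59205 − 0.3982) / 0.59205 ≈ 0.32741.
Attributable cases ≈ PN × (exposed cases) = 0.32741 × 2605 ≈ 852.90.

about 853 cases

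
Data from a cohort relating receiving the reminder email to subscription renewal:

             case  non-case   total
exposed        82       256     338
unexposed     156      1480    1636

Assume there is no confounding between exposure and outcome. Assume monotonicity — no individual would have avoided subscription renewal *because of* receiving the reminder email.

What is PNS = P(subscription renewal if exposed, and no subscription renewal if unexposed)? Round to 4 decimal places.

p₁ = P(outcome | exposed) = 82/338 = 0.2426
p₀ = P(outcome | unexposed) = 156/1636 = 0.095355
Under exogeneity and monotonicity, PNS = p₁ − p₀.
PNS = 0.2426 − 0.095355 = 0.14725

PNS ≈ 0.1472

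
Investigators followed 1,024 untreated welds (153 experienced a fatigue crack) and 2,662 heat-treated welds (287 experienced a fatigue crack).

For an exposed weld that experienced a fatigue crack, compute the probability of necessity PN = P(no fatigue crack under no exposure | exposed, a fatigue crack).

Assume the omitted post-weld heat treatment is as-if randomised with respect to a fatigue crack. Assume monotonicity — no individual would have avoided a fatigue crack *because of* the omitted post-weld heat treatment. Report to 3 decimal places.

PN ≈ 0.278

p₁ = P(outcome | exposed) = 153/1024 = 0.14941
p₀ = P(outcome | unexposed) = 287/2662 = 0.10781
Under exogeneity and monotonicity, PN = (p₁ − p₀) / p₁.
PN = (0.14941 − 0.10781) / 0.14941 = 0.0416 / 0.14941 ≈ 0.2784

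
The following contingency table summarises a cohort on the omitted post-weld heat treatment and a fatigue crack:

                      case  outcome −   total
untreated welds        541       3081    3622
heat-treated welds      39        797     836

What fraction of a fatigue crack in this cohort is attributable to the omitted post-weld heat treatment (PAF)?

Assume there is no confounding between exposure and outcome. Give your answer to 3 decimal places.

PAF ≈ 0.641

p₁ = P(outcome | exposed) = 541/3622 = 0.14936
p₀ = P(outcome | unexposed) = 39/836 = 0.046651
Exposure prevalence π = 3622/4458 = 0.81247; overall risk P(Y=1) = 0.1301.
Under exogeneity, PAF = [P(Y=1) − p₀]/P(Y=1).
PAF = (0.1301 − 0.046651) / 0.1301 ≈ 0.6414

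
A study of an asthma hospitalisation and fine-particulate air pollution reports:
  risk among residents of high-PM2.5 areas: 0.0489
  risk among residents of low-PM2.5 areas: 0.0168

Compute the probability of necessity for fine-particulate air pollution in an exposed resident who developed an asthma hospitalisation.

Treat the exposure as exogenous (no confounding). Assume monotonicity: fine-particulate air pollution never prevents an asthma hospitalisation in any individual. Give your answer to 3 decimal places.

PN ≈ 0.656

Let p₁ = 0.0489, p₀ = 0.0168.
Under exogeneity and monotonicity, PN = (p₁ − p₀) / p₁.
PN = (0.0489 − 0.0168) / 0.0489 = 0.0321 / 0.0489 ≈ 0.6564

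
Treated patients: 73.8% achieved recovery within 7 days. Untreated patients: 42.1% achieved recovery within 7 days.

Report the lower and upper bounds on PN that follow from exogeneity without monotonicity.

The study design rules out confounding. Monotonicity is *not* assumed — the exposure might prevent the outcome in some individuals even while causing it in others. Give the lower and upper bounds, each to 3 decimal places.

0.430 ≤ PN ≤ 0.785

p₁ = 0.738, p₀ = 0.421.
Under exogeneity alone the bounds on PN are max{0,(p₁−p₀)/p₁} ≤ PN ≤ min{1,(1−p₀)/p₁}.
  lower = (p₁ − p₀)/p₁ = 0.317 / 0.738 ≈ 0.4295
  upper = min{1, (1 − p₀)/p₁} = 0.579 / 0.738 ≈ 0.7846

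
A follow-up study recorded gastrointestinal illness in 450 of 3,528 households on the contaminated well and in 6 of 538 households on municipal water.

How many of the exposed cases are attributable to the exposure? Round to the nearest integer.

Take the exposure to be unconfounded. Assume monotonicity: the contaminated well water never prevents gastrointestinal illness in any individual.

p₁ = P(outcome | exposed) = 450/3528 = 0.12755
p₀ = P(outcome | unexposed) = 6/538 = 0.011152
PN = (p₁ − p₀)/p₁ = (0.12755 − 0.011152) / 0.12755 ≈ 0.91257.
Attributable cases ≈ PN × (exposed cases) = 0.91257 × 450 ≈ 410.65.

about 411 cases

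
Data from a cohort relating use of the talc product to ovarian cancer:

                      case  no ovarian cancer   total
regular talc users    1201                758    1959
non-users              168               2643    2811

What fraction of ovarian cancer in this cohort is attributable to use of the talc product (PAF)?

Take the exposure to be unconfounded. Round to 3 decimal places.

PAF ≈ 0.792

p₁ = P(outcome | exposed) = 1201/1959 = 0.61307
p₀ = P(outcome | unexposed) = 168/2811 = 0.059765
Exposure prevalence π = 1959/4770 = 0.41069; overall risk P(Y=1) = 0.287.
Under exogeneity, PAF = [P(Y=1) − p₀]/P(Y=1).
PAF = (0.287 − 0.059765) / 0.287 ≈ 0.7918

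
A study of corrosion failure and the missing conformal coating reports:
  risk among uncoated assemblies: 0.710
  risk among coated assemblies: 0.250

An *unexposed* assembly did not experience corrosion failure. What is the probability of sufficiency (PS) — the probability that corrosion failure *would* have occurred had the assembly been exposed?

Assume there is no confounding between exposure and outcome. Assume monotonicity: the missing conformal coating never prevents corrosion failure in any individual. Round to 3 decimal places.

PS ≈ 0.613

Let p₁ = 0.71, p₀ = 0.25.
Under exogeneity and monotonicity, PS = (p₁ − p₀) / (1 − p₀).
PS = (0.71 − 0.25) / (1 − 0.25) = 0.46 / 0.75 ≈ 0.6133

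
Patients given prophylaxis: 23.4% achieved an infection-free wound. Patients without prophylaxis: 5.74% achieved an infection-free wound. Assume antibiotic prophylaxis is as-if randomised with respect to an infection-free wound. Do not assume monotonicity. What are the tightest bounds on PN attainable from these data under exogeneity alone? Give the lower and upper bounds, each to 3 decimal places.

p₁ = 0.234, p₀ = 0.0574.
Under exogeneity alone the bounds on PN are max{0,(p₁−p₀)/p₁} ≤ PN ≤ min{1,(1−p₀)/p₁}.
  lower = (p₁ − p₀)/p₁ = 0.1766 / 0.234 ≈ 0.7547
  upper = min{1, (1 − p₀)/p₁} = 0.9426 / 0.234 ≈ 4.0282 → capped at 1

0.755 ≤ PN ≤ 1.000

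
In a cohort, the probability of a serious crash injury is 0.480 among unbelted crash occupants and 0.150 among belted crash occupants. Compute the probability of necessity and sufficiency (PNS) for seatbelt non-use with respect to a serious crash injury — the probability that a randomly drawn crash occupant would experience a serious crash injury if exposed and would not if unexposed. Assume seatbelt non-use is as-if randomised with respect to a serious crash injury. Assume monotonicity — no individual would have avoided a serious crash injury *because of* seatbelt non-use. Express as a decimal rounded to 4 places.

PNS ≈ 0.3300

Let p₁ = 0.48, p₀ = 0.15.
Under exogeneity and monotonicity, PNS = p₁ − p₀.
PNS = 0.48 − 0.15 = 0.33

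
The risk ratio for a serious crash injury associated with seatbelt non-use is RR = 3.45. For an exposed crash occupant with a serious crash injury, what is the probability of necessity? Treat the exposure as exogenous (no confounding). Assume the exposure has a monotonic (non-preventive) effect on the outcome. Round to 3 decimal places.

Under exogeneity and monotonicity, PN = (RR − 1) / RR = 1 − 1/RR.
PN = (3.45 − 1) / 3.45 = 2.45 / 3.45 ≈ 0.7101

PN ≈ 0.710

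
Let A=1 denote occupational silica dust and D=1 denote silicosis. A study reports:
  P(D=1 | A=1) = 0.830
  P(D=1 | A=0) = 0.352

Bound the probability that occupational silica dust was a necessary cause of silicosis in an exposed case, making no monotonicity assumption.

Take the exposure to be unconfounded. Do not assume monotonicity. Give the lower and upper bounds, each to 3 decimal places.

Let p₁ = 0.83, p₀ = 0.352.
Under exogeneity alone the bounds on PN are max{0,(p₁−p₀)/p₁} ≤ PN ≤ min{1,(1−p₀)/p₁}.
  lower = (p₁ − p₀)/p₁ = 0.478 / 0.83 ≈ 0.5759
  upper = min{1, (1 − p₀)/p₁} = 0.648 / 0.83 ≈ 0.7807

0.576 ≤ PN ≤ 0.781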